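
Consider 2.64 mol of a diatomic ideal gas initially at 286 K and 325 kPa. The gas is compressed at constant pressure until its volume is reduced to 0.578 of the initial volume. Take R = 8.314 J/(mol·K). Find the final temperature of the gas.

165 K

V₁ = nRT₁/P₁ = 2.64×8.314×286/325 = 19.3 L.
Isobaric: P stays 325 kPa; V/T = const ⇒ T₂ = 165 K, V₂ = 11.2 L.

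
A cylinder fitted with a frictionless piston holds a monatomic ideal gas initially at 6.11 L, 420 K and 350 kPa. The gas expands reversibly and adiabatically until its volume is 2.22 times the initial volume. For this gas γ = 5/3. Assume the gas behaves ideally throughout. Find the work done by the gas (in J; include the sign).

1320 J

n = P₁V₁/(RT₁) = 350×6.11/(8.314×420) = 0.612 mol.
Adiabatic: TV^(γ−1) = const ⇒ T₂ = 420×(0.450)^0.667 = 247 K; PV^γ = const ⇒ P₂ = 92.6 kPa.
ΔU = nCvΔT = 0.612×12.5×(247−420) = -1320 J.
Q = 0 for an adiabatic process, so W = −ΔU = 1320 J.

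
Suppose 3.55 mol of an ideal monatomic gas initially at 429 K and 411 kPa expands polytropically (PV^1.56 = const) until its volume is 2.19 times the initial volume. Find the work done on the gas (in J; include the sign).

-8030 J

V₁ = nRT₁/P₁ = 3.55×8.314×429/411 = 30.8 L.
Polytropic n=1.56: T₂ = T₁(V₁/V₂)^(n−1) = 429×(0.457)^0.56 = 277 K; P₂ = P₁(V₁/V₂)^n = 121 kPa.
W = (P₁V₁−P₂V₂)/(n−1) = (411×30.8−121×67.5)/0.56 = 8030 J.
Work done on the gas = −W_by = -8030 J.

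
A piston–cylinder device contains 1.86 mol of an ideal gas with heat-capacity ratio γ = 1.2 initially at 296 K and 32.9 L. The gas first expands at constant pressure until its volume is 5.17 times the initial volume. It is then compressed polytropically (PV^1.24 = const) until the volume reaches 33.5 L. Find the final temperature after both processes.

P₁ = nRT₁/V₁ = 1.86×8.314×296/32.9 = 139 kPa.
Step 1 — Isobaric: P stays 139 kPa; V/T = const ⇒ T₂ = 1530 K, V₂ = 170 L.
W = PΔV = 139×(170−32.9) kPa·L = 19100 J.
ΔU = nCvΔT = 1.86×41.6×(1530−296) = 95400 J.
Q = ΔU + W = nCpΔT = 115000 J.
State after step 1: P = 139 kPa, V = 170 L, T = 1530 K.
Step 2 — Polytropic n=1.24: T₂ = T₁(V₁/V₂)^(n−1) = 1530×(5.08)^0.24 = 2260 K; P₂ = P₁(V₁/V₂)^n = 1040 kPa.
W = (P₁V₁−P₂V₂)/(n−1) = (139×170−1040×33.5)/0.24 = -47000 J.
ΔU = nCvΔT = 1.86×41.6×(2260−1530) = 56400 J.
Q = ΔU + W = 9410 J.
Net over both steps: W = -27900 J, Q = 124000 J, ΔU = 152000 J.

2260 K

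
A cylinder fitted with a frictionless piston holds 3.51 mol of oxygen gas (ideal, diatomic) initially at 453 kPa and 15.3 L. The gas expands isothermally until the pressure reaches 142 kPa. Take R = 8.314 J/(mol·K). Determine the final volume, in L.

48.8 L

T₁ = P₁V₁/(nR) = 453×15.3/(3.51×8.314) = 238 K.
Isothermal: T stays 238 K; PV = const ⇒ V₂ = 48.8 L, P₂ = 142 kPa.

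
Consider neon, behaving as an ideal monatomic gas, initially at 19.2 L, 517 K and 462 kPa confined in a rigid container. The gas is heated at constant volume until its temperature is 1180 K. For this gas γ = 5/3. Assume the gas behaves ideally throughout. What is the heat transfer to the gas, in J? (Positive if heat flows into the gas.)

17100 J

n = P₁V₁/(RT₁) = 462×19.2/(8.314×517) = 2.06 mol.
Isochoric: V stays 19.2 L; P/T = const ⇒ T₂ = 1180 K, P₂ = 1050 kPa.
W = 0 (no volume change).
ΔU = nCvΔT = 2.06×12.5×(1180−517) = 17100 J.
Q = ΔU = 17100 J.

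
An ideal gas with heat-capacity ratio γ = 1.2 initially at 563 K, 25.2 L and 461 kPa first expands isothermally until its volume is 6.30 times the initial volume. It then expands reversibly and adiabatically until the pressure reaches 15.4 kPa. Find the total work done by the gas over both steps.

34700 J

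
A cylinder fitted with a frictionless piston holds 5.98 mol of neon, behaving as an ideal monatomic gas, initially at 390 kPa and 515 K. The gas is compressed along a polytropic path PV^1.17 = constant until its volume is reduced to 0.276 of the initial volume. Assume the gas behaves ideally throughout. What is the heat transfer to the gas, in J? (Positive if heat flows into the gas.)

V₁ = nRT₁/P₁ = 5.98×8.314×515/390 = 65.7 L.
Polytropic n=1.17: T₂ = T₁(V₁/V₂)^(n−1) = 515×(3.62)^0.17 = 641 K; P₂ = P₁(V₁/V₂)^n = 1760 kPa.
W = (P₁V₁−P₂V₂)/(n−1) = (390×65.7−1760×18.1)/0.17 = -36800 J.
ΔU = nCvΔT = 5.98×12.5×(641−515) = 9400 J.
Q = ΔU + W = -27500 J.

-27500 J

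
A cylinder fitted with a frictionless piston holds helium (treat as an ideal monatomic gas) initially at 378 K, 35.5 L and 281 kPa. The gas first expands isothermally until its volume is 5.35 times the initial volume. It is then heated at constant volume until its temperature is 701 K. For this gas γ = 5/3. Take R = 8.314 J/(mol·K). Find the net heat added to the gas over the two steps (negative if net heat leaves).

29500 J

n = P₁V₁/(RT₁) = 281×35.5/(8.314×378) = 3.17 mol.
Step 1 — Isothermal: T stays 378 K; PV = const ⇒ V₂ = 190 L, P₂ = 52.5 kPa.
ΔU = 0 (ideal gas, T constant).
W = nRT ln(V₂/V₁) = 3.17×8.314×378×ln(5.35) = 16700 J.
Q = ΔU + W = 16700 J.
State after step 1: P = 52.5 kPa, V = 190 L, T = 378 K.
Step 2 — Isochoric: V stays 190 L; P/T = const ⇒ T₂ = 701 K, P₂ = 97.4 kPa.
W = 0 (no volume change).
ΔU = nCvΔT = 3.17×12.5×(701−378) = 12800 J.
Q = ΔU = 12800 J.
Net over both steps: W = 16700 J, Q = 29500 J, ΔU = 12800 J.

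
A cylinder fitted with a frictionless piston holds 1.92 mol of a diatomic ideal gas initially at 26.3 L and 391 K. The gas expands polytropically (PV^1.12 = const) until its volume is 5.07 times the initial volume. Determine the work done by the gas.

9210 J

P₁ = nRT₁/V₁ = 1.92×8.314×391/26.3 = 237 kPa.
Polytropic n=1.12: T₂ = T₁(V₁/V₂)^(n−1) = 391×(0.197)^0.12 = 322 K; P₂ = P₁(V₁/V₂)^n = 38.5 kPa.
W = (P₁V₁−P₂V₂)/(n−1) = (237×26.3−38.5×133)/0.12 = 9210 J.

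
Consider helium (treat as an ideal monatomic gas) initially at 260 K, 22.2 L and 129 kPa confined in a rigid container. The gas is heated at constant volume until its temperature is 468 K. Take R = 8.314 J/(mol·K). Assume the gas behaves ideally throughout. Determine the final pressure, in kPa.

232 kPa

Isochoric: V stays 22.2 L; P/T = const ⇒ T₂ = 468 K, P₂ = 232 kPa.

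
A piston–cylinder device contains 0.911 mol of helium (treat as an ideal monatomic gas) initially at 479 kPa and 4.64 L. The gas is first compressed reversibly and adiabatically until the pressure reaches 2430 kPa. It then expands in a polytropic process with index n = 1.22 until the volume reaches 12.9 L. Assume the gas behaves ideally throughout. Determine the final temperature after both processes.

T₁ = P₁V₁/(nR) = 479×4.64/(0.911×8.314) = 293 K.
Step 1 — Adiabatic: T₂/T₁ = (P₂/P₁)^((γ−1)/γ) ⇒ T₂ = 293×(5.07)^0.400 = 562 K; V₂ = 1.75 L.
ΔU = nCvΔT = 0.911×12.5×(562−293) = 3050 J.
Q = 0 for an adiabatic process, so W = −ΔU = -3050 J.
State after step 1: P = 2430 kPa, V = 1.75 L, T = 562 K.
Step 2 — Polytropic n=1.22: T₂ = T₁(V₁/V₂)^(n−1) = 562×(0.136)^0.22 = 362 K; P₂ = P₁(V₁/V₂)^n = 213 kPa.
W = (P₁V₁−P₂V₂)/(n−1) = (2430×1.75−213×12.9)/0.22 = 6880 J.
ΔU = nCvΔT = 0.911×12.5×(362−562) = -2270 J.
Q = ΔU + W = 4610 J.
Net over both steps: W = 3830 J, Q = 4610 J, ΔU = 780 J.

362 K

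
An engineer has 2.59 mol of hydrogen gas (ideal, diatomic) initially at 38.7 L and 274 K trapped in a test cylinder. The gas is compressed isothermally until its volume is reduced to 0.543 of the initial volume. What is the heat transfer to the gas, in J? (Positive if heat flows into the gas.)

P₁ = nRT₁/V₁ = 2.59×8.314×274/38.7 = 152 kPa.
Isothermal: T stays 274 K; PV = const ⇒ V₂ = 21.0 L, P₂ = 281 kPa.
ΔU = 0 (ideal gas, T constant).
W = nRT ln(V₂/V₁) = 2.59×8.314×274×ln(0.543) = -3600 J.
Q = ΔU + W = -3600 J.

-3600 J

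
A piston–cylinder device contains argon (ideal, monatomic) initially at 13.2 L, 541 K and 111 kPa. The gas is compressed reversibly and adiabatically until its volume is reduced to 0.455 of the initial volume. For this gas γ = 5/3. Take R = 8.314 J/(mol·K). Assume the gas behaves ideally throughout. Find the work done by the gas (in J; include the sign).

n = P₁V₁/(RT₁) = 111×13.2/(8.314×541) = 0.326 mol.
Adiabatic: TV^(γ−1) = const ⇒ T₂ = 541×(2.20)^0.667 = 915 K; PV^γ = const ⇒ P₂ = 412 kPa.
ΔU = nCvΔT = 0.326×12.5×(915−541) = 1520 J.
Q = 0 for an adiabatic process, so W = −ΔU = -1520 J.

-1520 J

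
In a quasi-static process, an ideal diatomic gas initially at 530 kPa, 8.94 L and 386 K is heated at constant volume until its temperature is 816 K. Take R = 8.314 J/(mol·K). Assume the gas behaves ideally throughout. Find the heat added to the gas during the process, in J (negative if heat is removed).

n = P₁V₁/(RT₁) = 530×8.94/(8.314×386) = 1.48 mol.
Isochoric: V stays 8.94 L; P/T = const ⇒ T₂ = 816 K, P₂ = 1120 kPa.
W = 0 (no volume change).
ΔU = nCvΔT = 1.48×20.8×(816−386) = 13200 J.
Q = ΔU = 13200 J.

13200 J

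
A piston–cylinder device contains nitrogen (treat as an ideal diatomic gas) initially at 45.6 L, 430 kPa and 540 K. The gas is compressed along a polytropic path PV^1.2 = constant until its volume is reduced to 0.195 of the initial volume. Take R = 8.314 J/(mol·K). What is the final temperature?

Polytropic n=1.2: T₂ = T₁(V₁/V₂)^(n−1) = 540×(5.13)^0.20 = 749 K; P₂ = P₁(V₁/V₂)^n = 3060 kPa.

749 K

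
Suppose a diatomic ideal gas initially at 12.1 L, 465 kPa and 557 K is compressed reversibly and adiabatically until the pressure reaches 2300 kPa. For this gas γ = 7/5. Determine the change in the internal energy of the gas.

8140 J

n = P₁V₁/(RT₁) = 465×12.1/(8.314×557) = 1.21 mol.
Adiabatic: T₂/T₁ = (P₂/P₁)^((γ−1)/γ) ⇒ T₂ = 557×(4.95)^0.286 = 879 K; V₂ = 3.86 L.
For an ideal gas ΔU = nCvΔT with Cv = (5/2)R = 20.8 J/(mol·K).
ΔU = 1.21×20.8×(879−557) = 8140 J.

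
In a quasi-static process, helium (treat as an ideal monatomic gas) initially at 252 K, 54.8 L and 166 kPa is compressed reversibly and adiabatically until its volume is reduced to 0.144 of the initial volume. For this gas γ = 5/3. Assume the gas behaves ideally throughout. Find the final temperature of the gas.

917 K

Adiabatic: TV^(γ−1) = const ⇒ T₂ = 252×(6.94)^0.667 = 917 K; PV^γ = const ⇒ P₂ = 4200 kPa.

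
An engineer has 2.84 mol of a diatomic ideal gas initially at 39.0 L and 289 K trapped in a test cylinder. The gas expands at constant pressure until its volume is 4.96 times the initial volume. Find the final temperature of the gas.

1430 K

P₁ = nRT₁/V₁ = 2.84×8.314×289/39.0 = 175 kPa.
Isobaric: P stays 175 kPa; V/T = const ⇒ T₂ = 1430 K, V₂ = 193 L.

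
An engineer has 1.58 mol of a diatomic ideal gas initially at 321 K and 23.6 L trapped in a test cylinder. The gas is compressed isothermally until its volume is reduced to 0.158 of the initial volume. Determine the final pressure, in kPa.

P₁ = nRT₁/V₁ = 1.58×8.314×321/23.6 = 179 kPa.
Isothermal: T stays 321 K; PV = const ⇒ V₂ = 3.73 L, P₂ = 1130 kPa.

1130 kPa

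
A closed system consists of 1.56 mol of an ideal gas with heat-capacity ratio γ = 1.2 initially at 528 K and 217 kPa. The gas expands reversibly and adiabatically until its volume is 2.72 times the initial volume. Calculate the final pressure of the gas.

65.3 kPa

V₁ = nRT₁/P₁ = 1.56×8.314×528/217 = 31.6 L.
Adiabatic: TV^(γ−1) = const ⇒ T₂ = 528×(0.368)^0.200 = 432 K; PV^γ = const ⇒ P₂ = 65.3 kPa.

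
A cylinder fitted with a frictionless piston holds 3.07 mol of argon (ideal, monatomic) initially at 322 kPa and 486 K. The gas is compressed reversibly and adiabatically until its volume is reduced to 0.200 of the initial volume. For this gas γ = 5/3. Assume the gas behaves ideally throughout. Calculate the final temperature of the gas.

V₁ = nRT₁/P₁ = 3.07×8.314×486/322 = 38.5 L.
Adiabatic: TV^(γ−1) = const ⇒ T₂ = 486×(5.00)^0.667 = 1420 K; PV^γ = const ⇒ P₂ = 4710 kPa.

1420 K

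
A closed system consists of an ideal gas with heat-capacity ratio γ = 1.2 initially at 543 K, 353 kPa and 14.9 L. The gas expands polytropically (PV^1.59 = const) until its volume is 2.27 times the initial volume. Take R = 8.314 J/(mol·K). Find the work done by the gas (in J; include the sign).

n = P₁V₁/(RT₁) = 353×14.9/(8.314×543) = 1.17 mol.
Polytropic n=1.59: T₂ = T₁(V₁/V₂)^(n−1) = 543×(0.441)^0.59 = 335 K; P₂ = P₁(V₁/V₂)^n = 95.9 kPa.
W = (P₁V₁−P₂V₂)/(n−1) = (353×14.9−95.9×33.8)/0.59 = 3420 J.

3420 J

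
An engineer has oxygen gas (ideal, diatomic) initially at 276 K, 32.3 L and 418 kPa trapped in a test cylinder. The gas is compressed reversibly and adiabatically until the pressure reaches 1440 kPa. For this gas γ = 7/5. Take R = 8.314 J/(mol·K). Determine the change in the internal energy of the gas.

n = P₁V₁/(RT₁) = 418×32.3/(8.314×276) = 5.88 mol.
Adiabatic: T₂/T₁ = (P₂/P₁)^((γ−1)/γ) ⇒ T₂ = 276×(3.44)^0.286 = 393 K; V₂ = 13.4 L.
For an ideal gas ΔU = nCvΔT with Cv = (5/2)R = 20.8 J/(mol·K).
ΔU = 5.88×20.8×(393−276) = 14300 J.

14300 J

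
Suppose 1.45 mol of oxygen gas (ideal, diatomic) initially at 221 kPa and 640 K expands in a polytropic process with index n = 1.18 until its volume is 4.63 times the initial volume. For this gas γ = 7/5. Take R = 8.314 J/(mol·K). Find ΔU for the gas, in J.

V₁ = nRT₁/P₁ = 1.45×8.314×640/221 = 34.9 L.
Polytropic n=1.18: T₂ = T₁(V₁/V₂)^(n−1) = 640×(0.216)^0.18 = 486 K; P₂ = P₁(V₁/V₂)^n = 36.2 kPa.
For an ideal gas ΔU = nCvΔT with Cv = (5/2)R = 20.8 J/(mol·K).
ΔU = 1.45×20.8×(486−640) = -4650 J.

-4650 J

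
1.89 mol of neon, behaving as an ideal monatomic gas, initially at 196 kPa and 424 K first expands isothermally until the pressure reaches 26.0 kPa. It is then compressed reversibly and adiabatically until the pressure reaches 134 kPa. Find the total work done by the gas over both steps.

V₁ = nRT₁/P₁ = 1.89×8.314×424/196 = 34.0 L.
Step 1 — Isothermal: T stays 424 K; PV = const ⇒ V₂ = 256 L, P₂ = 26.0 kPa.
ΔU = 0 (ideal gas, T constant).
W = nRT ln(V₂/V₁) = 1.89×8.314×424×ln(7.54) = 13500 J.
Q = ΔU + W = 13500 J.
State after step 1: P = 26.0 kPa, V = 256 L, T = 424 K.
Step 2 — Adiabatic: T₂/T₁ = (P₂/P₁)^((γ−1)/γ) ⇒ T₂ = 424×(5.15)^0.400 = 817 K; V₂ = 95.8 L.
ΔU = nCvΔT = 1.89×12.5×(817−424) = 9260 J.
Q = 0 for an adiabatic process, so W = −ΔU = -9260 J.
Net over both steps: W = 4200 J, Q = 13500 J, ΔU = 9260 J.

4200 J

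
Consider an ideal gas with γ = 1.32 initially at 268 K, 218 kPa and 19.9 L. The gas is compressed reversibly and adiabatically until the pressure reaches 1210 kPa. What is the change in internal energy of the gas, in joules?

6980 J

n = P₁V₁/(RT₁) = 218×19.9/(8.314×268) = 1.95 mol.
Adiabatic: T₂/T₁ = (P₂/P₁)^((γ−1)/γ) ⇒ T₂ = 268×(5.55)^0.242 = 406 K; V₂ = 5.43 L.
For an ideal gas ΔU = nCvΔT with Cv = R/(γ−1) = 26.0 J/(mol·K).
ΔU = 1.95×26.0×(406−268) = 6980 J.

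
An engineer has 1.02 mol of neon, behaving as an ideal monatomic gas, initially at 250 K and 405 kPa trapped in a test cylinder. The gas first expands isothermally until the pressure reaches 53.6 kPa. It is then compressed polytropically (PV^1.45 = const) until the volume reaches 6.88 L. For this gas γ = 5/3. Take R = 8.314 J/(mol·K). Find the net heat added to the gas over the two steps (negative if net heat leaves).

V₁ = nRT₁/P₁ = 1.02×8.314×250/405 = 5.23 L.
Step 1 — Isothermal: T stays 250 K; PV = const ⇒ V₂ = 39.6 L, P₂ = 53.6 kPa.
ΔU = 0 (ideal gas, T constant).
W = nRT ln(V₂/V₁) = 1.02×8.314×250×ln(7.56) = 4290 J.
Q = ΔU + W = 4290 J.
State after step 1: P = 53.6 kPa, V = 39.6 L, T = 250 K.
Step 2 — Polytropic n=1.45: T₂ = T₁(V₁/V₂)^(n−1) = 250×(5.75)^0.45 = 549 K; P₂ = P₁(V₁/V₂)^n = 677 kPa.
W = (P₁V₁−P₂V₂)/(n−1) = (53.6×39.6−677×6.88)/0.45 = -5640 J.
ΔU = nCvΔT = 1.02×12.5×(549−250) = 3810 J.
Q = ΔU + W = -1830 J.
Net over both steps: W = -1350 J, Q = 2450 J, ΔU = 3810 J.

2450 J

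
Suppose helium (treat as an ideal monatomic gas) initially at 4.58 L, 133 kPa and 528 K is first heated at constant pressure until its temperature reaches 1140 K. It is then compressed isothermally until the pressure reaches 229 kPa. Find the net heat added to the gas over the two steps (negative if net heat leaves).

1050 J

n = P₁V₁/(RT₁) = 133×4.58/(8.314×528) = 0.139 mol.
Step 1 — Isobaric: P stays 133 kPa; V/T = const ⇒ T₂ = 1140 K, V₂ = 9.89 L.
W = PΔV = 133×(9.89−4.58) kPa·L = 706 J.
ΔU = nCvΔT = 0.139×12.5×(1140−528) = 1060 J.
Q = ΔU + W = nCpΔT = 1770 J.
State after step 1: P = 133 kPa, V = 9.89 L, T = 1140 K.
Step 2 — Isothermal: T stays 1140 K; PV = const ⇒ V₂ = 5.74 L, P₂ = 229 kPa.
ΔU = 0 (ideal gas, T constant).
W = nRT ln(V₂/V₁) = 0.139×8.314×1140×ln(0.581) = -715 J.
Q = ΔU + W = -715 J.
Net over both steps: W = -8.59 J, Q = 1050 J, ΔU = 1060 J.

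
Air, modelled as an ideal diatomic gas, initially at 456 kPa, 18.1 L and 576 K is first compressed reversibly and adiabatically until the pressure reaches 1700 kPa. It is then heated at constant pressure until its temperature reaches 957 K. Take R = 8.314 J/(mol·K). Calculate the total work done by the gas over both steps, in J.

-7720 J

n = P₁V₁/(RT₁) = 456×18.1/(8.314×576) = 1.72 mol.
Step 1 — Adiabatic: T₂/T₁ = (P₂/P₁)^((γ−1)/γ) ⇒ T₂ = 576×(3.73)^0.286 = 839 K; V₂ = 7.07 L.
ΔU = nCvΔT = 1.72×20.8×(839−576) = 9420 J.
Q = 0 for an adiabatic process, so W = −ΔU = -9420 J.
State after step 1: P = 1700 kPa, V = 7.07 L, T = 839 K.
Step 2 — Isobaric: P stays 1700 kPa; V/T = const ⇒ T₂ = 957 K, V₂ = 8.07 L.
W = PΔV = 1700×(8.07−7.07) kPa·L = 1690 J.
ΔU = nCvΔT = 1.72×20.8×(957−839) = 4230 J.
Q = ΔU + W = nCpΔT = 5920 J.
Net over both steps: W = -7720 J, Q = 5920 J, ΔU = 13600 J.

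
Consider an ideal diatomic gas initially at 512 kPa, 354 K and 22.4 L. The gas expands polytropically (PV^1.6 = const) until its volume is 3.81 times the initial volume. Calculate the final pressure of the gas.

Polytropic n=1.6: T₂ = T₁(V₁/V₂)^(n−1) = 354×(0.262)^0.60 = 159 K; P₂ = P₁(V₁/V₂)^n = 60.2 kPa.

60.2 kPa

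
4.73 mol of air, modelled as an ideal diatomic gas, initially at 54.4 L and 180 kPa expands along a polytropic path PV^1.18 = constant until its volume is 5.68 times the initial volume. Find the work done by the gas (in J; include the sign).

T₁ = P₁V₁/(nR) = 180×54.4/(4.73×8.314) = 249 K.
Polytropic n=1.18: T₂ = T₁(V₁/V₂)^(n−1) = 249×(0.176)^0.18 = 182 K; P₂ = P₁(V₁/V₂)^n = 23.2 kPa.
W = (P₁V₁−P₂V₂)/(n−1) = (180×54.4−23.2×309)/0.18 = 14600 J.

14600 J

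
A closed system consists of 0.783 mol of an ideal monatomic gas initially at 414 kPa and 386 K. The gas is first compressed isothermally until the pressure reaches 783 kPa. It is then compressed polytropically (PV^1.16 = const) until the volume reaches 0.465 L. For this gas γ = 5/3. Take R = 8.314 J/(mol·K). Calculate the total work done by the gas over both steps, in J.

-7290 J

V₁ = nRT₁/P₁ = 0.783×8.314×386/414 = 6.07 L.
Step 1 — Isothermal: T stays 386 K; PV = const ⇒ V₂ = 3.21 L, P₂ = 783 kPa.
ΔU = 0 (ideal gas, T constant).
W = nRT ln(V₂/V₁) = 0.783×8.314×386×ln(0.529) = -1600 J.
Q = ΔU + W = -1600 J.
State after step 1: P = 783 kPa, V = 3.21 L, T = 386 K.
Step 2 — Polytropic n=1.16: T₂ = T₁(V₁/V₂)^(n−1) = 386×(6.90)^0.16 = 526 K; P₂ = P₁(V₁/V₂)^n = 7360 kPa.
W = (P₁V₁−P₂V₂)/(n−1) = (783×3.21−7360×0.465)/0.16 = -5690 J.
ΔU = nCvΔT = 0.783×12.5×(526−386) = 1370 J.
Q = ΔU + W = -4320 J.
Net over both steps: W = -7290 J, Q = -5920 J, ΔU = 1370 J.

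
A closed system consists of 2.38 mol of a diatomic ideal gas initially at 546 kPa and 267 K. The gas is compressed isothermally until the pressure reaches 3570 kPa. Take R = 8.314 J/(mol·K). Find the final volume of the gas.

V₁ = nRT₁/P₁ = 2.38×8.314×267/546 = 9.68 L.
Isothermal: T stays 267 K; PV = const ⇒ V₂ = 1.48 L, P₂ = 3570 kPa.

1.48 L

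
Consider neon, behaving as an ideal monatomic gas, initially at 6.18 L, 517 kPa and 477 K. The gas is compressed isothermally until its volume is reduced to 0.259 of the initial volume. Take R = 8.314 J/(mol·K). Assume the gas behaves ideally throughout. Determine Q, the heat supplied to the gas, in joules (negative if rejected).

-4320 J

n = P₁V₁/(RT₁) = 517×6.18/(8.314×477) = 0.806 mol.
Isothermal: T stays 477 K; PV = const ⇒ V₂ = 1.60 L, P₂ = 2000 kPa.
ΔU = 0 (ideal gas, T constant).
W = nRT ln(V₂/V₁) = 0.806×8.314×477×ln(0.259) = -4320 J.
Q = ΔU + W = -4320 J.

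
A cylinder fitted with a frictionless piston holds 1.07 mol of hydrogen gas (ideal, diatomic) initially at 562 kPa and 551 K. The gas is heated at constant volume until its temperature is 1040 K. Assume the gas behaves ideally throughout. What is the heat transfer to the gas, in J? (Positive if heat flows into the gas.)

V₁ = nRT₁/P₁ = 1.07×8.314×551/562 = 8.72 L.
Isochoric: V stays 8.72 L; P/T = const ⇒ T₂ = 1040 K, P₂ = 1060 kPa.
W = 0 (no volume change).
ΔU = nCvΔT = 1.07×20.8×(1040−551) = 10900 J.
Q = ΔU = 10900 J.

10900 J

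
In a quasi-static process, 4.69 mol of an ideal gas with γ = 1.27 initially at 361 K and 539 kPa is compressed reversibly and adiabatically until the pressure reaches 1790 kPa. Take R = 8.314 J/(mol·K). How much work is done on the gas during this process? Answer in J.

V₁ = nRT₁/P₁ = 4.69×8.314×361/539 = 26.1 L.
Adiabatic: T₂/T₁ = (P₂/P₁)^((γ−1)/γ) ⇒ T₂ = 361×(3.32)^0.213 = 466 K; V₂ = 10.1 L.
ΔU = nCvΔT = 4.69×30.8×(466−361) = 15200 J.
Q = 0 for an adiabatic process, so W = −ΔU = -15200 J.
Work done on the gas = −W_by = 15200 J.

15200 J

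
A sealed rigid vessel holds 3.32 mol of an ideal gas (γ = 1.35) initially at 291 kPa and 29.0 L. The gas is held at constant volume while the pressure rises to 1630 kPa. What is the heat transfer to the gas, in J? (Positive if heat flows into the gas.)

T₁ = P₁V₁/(nR) = 291×29.0/(3.32×8.314) = 306 K.
Isochoric: V stays 29.0 L; P/T = const ⇒ T₂ = 1710 K, P₂ = 1630 kPa.
W = 0 (no volume change).
ΔU = nCvΔT = 3.32×23.8×(1710−306) = 111000 J.
Q = ΔU = 111000 J.

111000 J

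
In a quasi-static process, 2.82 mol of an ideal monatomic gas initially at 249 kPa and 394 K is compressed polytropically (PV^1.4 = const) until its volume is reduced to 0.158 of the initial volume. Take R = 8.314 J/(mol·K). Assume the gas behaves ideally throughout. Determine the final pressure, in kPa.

3300 kPa

V₁ = nRT₁/P₁ = 2.82×8.314×394/249 = 37.1 L.
Polytropic n=1.4: T₂ = T₁(V₁/V₂)^(n−1) = 394×(6.33)^0.40 = 824 K; P₂ = P₁(V₁/V₂)^n = 3300 kPa.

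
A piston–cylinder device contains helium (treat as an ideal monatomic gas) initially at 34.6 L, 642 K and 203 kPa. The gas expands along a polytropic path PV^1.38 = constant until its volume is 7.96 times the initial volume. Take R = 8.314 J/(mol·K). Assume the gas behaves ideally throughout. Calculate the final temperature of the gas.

Polytropic n=1.38: T₂ = T₁(V₁/V₂)^(n−1) = 642×(0.126)^0.38 = 292 K; P₂ = P₁(V₁/V₂)^n = 11.6 kPa.

292 K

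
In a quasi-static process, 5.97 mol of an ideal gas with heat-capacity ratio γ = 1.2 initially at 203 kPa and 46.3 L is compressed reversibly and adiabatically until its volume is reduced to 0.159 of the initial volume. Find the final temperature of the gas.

T₁ = P₁V₁/(nR) = 203×46.3/(5.97×8.314) = 189 K.
Adiabatic: TV^(γ−1) = const ⇒ T₂ = 189×(6.29)^0.200 = 274 K; PV^γ = const ⇒ P₂ = 1840 kPa.

274 K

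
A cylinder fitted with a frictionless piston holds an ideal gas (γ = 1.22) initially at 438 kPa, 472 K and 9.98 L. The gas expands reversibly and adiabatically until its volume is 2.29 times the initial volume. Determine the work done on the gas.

-3310 J

n = P₁V₁/(RT₁) = 438×9.98/(8.314×472) = 1.11 mol.
Adiabatic: TV^(γ−1) = const ⇒ T₂ = 472×(0.437)^0.220 = 393 K; PV^γ = const ⇒ P₂ = 159 kPa.
ΔU = nCvΔT = 1.11×37.8×(393−472) = -3310 J.
Q = 0 for an adiabatic process, so W = −ΔU = 3310 J.
Work done on the gas = −W_by = -3310 J.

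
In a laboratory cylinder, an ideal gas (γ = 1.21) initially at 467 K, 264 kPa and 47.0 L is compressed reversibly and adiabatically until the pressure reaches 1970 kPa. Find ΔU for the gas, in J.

24700 J

n = P₁V₁/(RT₁) = 264×47.0/(8.314×467) = 3.20 mol.
Adiabatic: T₂/T₁ = (P₂/P₁)^((γ−1)/γ) ⇒ T₂ = 467×(7.46)^0.174 = 662 K; V₂ = 8.93 L.
For an ideal gas ΔU = nCvΔT with Cv = R/(γ−1) = 39.6 J/(mol·K).
ΔU = 3.20×39.6×(662−467) = 24700 J.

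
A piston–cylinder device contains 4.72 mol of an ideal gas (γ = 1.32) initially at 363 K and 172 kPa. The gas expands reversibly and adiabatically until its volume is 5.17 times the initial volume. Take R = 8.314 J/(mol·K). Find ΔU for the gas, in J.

-18200 J

V₁ = nRT₁/P₁ = 4.72×8.314×363/172 = 82.8 L.
Adiabatic: TV^(γ−1) = const ⇒ T₂ = 363×(0.193)^0.320 = 215 K; PV^γ = const ⇒ P₂ = 19.7 kPa.
For an ideal gas ΔU = nCvΔT with Cv = R/(γ−1) = 26.0 J/(mol·K).
ΔU = 4.72×26.0×(215−363) = -18200 J.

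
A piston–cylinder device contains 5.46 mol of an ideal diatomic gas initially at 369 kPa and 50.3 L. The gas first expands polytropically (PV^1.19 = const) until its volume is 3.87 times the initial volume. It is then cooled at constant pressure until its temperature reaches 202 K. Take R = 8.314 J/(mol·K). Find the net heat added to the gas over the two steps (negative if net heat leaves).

T₁ = P₁V₁/(nR) = 369×50.3/(5.46×8.314) = 409 K.
Step 1 — Polytropic n=1.19: T₂ = T₁(V₁/V₂)^(n−1) = 409×(0.258)^0.19 = 316 K; P₂ = P₁(V₁/V₂)^n = 73.7 kPa.
W = (P₁V₁−P₂V₂)/(n−1) = (369×50.3−73.7×195)/0.19 = 22100 J.
ΔU = nCvΔT = 5.46×20.8×(316−409) = -10500 J.
Q = ΔU + W = 11600 J.
State after step 1: P = 73.7 kPa, V = 195 L, T = 316 K.
Step 2 — Isobaric: P stays 73.7 kPa; V/T = const ⇒ T₂ = 202 K, V₂ = 124 L.
W = PΔV = 73.7×(124−195) kPa·L = -5180 J.
ΔU = nCvΔT = 5.46×20.8×(202−316) = -13000 J.
Q = ΔU + W = nCpΔT = -18100 J.
Net over both steps: W = 17000 J, Q = -6510 J, ΔU = -23500 J.

-6510 J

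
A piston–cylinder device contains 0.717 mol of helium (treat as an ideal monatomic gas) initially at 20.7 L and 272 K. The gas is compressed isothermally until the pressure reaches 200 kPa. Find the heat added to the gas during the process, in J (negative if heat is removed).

-1520 J

P₁ = nRT₁/V₁ = 0.717×8.314×272/20.7 = 78.3 kPa.
Isothermal: T stays 272 K; PV = const ⇒ V₂ = 8.11 L, P₂ = 200 kPa.
ΔU = 0 (ideal gas, T constant).
W = nRT ln(V₂/V₁) = 0.717×8.314×272×ln(0.392) = -1520 J.
Q = ΔU + W = -1520 J.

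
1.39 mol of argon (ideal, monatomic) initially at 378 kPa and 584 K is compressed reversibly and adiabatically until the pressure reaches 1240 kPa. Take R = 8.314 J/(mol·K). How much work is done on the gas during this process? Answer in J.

V₁ = nRT₁/P₁ = 1.39×8.314×584/378 = 17.9 L.
Adiabatic: T₂/T₁ = (P₂/P₁)^((γ−1)/γ) ⇒ T₂ = 584×(3.28)^0.400 = 939 K; V₂ = 8.75 L.
ΔU = nCvΔT = 1.39×12.5×(939−584) = 6160 J.
Q = 0 for an adiabatic process, so W = −ΔU = -6160 J.
Work done on the gas = −W_by = 6160 J.

6160 J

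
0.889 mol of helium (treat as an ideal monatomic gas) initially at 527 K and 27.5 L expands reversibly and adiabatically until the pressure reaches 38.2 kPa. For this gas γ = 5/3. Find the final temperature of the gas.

P₁ = nRT₁/V₁ = 0.889×8.314×527/27.5 = 142 kPa.
Adiabatic: T₂/T₁ = (P₂/P₁)^((γ−1)/γ) ⇒ T₂ = 527×(0.270)^0.400 = 312 K; V₂ = 60.4 L.

312 K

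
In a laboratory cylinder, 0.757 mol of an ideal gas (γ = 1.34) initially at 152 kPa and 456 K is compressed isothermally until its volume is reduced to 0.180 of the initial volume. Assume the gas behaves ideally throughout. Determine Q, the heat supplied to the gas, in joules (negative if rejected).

-4920 J

V₁ = nRT₁/P₁ = 0.757×8.314×456/152 = 18.9 L.
Isothermal: T stays 456 K; PV = const ⇒ V₂ = 3.40 L, P₂ = 844 kPa.
ΔU = 0 (ideal gas, T constant).
W = nRT ln(V₂/V₁) = 0.757×8.314×456×ln(0.180) = -4920 J.
Q = ΔU + W = -4920 J.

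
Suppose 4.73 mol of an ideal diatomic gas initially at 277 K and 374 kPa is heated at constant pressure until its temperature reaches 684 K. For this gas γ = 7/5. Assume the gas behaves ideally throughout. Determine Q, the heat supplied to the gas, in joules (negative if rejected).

56000 J

V₁ = nRT₁/P₁ = 4.73×8.314×277/374 = 29.1 L.
Isobaric: P stays 374 kPa; V/T = const ⇒ T₂ = 684 K, V₂ = 71.9 L.
W = PΔV = 374×(71.9−29.1) kPa·L = 16000 J.
ΔU = nCvΔT = 4.73×20.8×(684−277) = 40000 J.
Q = ΔU + W = nCpΔT = 56000 J.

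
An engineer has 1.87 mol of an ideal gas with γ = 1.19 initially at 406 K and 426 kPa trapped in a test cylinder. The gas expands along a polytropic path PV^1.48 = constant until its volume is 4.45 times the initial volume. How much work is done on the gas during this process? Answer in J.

-6730 J

V₁ = nRT₁/P₁ = 1.87×8.314×406/426 = 14.8 L.
Polytropic n=1.48: T₂ = T₁(V₁/V₂)^(n−1) = 406×(0.225)^0.48 = 198 K; P₂ = P₁(V₁/V₂)^n = 46.8 kPa.
W = (P₁V₁−P₂V₂)/(n−1) = (426×14.8−46.8×65.9)/0.48 = 6730 J.
Work done on the gas = −W_by = -6730 J.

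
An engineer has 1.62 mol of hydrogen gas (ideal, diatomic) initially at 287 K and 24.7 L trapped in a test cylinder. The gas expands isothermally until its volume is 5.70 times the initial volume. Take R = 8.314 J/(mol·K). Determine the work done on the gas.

-6730 J

P₁ = nRT₁/V₁ = 1.62×8.314×287/24.7 = 156 kPa.
Isothermal: T stays 287 K; PV = const ⇒ V₂ = 141 L, P₂ = 27.5 kPa.
W = nRT ln(V₂/V₁) = 1.62×8.314×287×ln(5.70) = 6730 J.
Work done on the gas = −W_by = -6730 J.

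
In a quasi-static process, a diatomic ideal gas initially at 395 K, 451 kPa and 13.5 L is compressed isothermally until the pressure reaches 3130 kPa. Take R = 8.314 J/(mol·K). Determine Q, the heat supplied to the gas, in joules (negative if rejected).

-11800 J

n = P₁V₁/(RT₁) = 451×13.5/(8.314×395) = 1.85 mol.
Isothermal: T stays 395 K; PV = const ⇒ V₂ = 1.95 L, P₂ = 3130 kPa.
ΔU = 0 (ideal gas, T constant).
W = nRT ln(V₂/V₁) = 1.85×8.314×395×ln(0.144) = -11800 J.
Q = ΔU + W = -11800 J.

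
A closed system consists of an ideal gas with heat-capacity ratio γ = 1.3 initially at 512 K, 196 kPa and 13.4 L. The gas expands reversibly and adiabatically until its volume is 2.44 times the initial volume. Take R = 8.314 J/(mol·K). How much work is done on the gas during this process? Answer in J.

-2060 J

n = P₁V₁/(RT₁) = 196×13.4/(8.314×512) = 0.617 mol.
Adiabatic: TV^(γ−1) = const ⇒ T₂ = 512×(0.410)^0.300 = 392 K; PV^γ = const ⇒ P₂ = 61.5 kPa.
ΔU = nCvΔT = 0.617×27.7×(392−512) = -2060 J.
Q = 0 for an adiabatic process, so W = −ΔU = 2060 J.
Work done on the gas = −W_by = -2060 J.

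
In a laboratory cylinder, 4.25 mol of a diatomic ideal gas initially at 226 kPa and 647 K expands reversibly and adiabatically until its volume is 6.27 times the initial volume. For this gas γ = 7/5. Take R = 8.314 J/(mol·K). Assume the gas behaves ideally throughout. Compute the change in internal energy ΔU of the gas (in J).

-29700 J

V₁ = nRT₁/P₁ = 4.25×8.314×647/226 = 101 L.
Adiabatic: TV^(γ−1) = const ⇒ T₂ = 647×(0.159)^0.400 = 310 K; PV^γ = const ⇒ P₂ = 17.3 kPa.
For an ideal gas ΔU = nCvΔT with Cv = (5/2)R = 20.8 J/(mol·K).
ΔU = 4.25×20.8×(310−647) = -29700 J.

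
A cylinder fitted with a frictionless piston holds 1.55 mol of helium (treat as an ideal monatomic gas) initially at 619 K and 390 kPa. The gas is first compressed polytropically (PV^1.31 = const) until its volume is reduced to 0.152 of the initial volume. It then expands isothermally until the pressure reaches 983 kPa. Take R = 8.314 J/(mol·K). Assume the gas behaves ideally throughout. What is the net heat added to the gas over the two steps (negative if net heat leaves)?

11200 J

V₁ = nRT₁/P₁ = 1.55×8.314×619/390 = 20.5 L.
Step 1 — Polytropic n=1.31: T₂ = T₁(V₁/V₂)^(n−1) = 619×(6.58)^0.31 = 1110 K; P₂ = P₁(V₁/V₂)^n = 4600 kPa.
W = (P₁V₁−P₂V₂)/(n−1) = (390×20.5−4600×3.11)/0.31 = -20400 J.
ΔU = nCvΔT = 1.55×12.5×(1110−619) = 9490 J.
Q = ΔU + W = -10900 J.
State after step 1: P = 4600 kPa, V = 3.11 L, T = 1110 K.
Step 2 — Isothermal: T stays 1110 K; PV = const ⇒ V₂ = 14.6 L, P₂ = 983 kPa.
ΔU = 0 (ideal gas, T constant).
W = nRT ln(V₂/V₁) = 1.55×8.314×1110×ln(4.68) = 22100 J.
Q = ΔU + W = 22100 J.
Net over both steps: W = 1670 J, Q = 11200 J, ΔU = 9490 J.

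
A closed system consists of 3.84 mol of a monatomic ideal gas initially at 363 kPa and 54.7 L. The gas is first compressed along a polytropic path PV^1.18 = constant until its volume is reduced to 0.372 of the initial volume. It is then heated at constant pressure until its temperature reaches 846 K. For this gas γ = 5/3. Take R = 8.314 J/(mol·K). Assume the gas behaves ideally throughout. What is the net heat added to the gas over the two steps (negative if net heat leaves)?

-7480 J

T₁ = P₁V₁/(nR) = 363×54.7/(3.84×8.314) = 622 K.
Step 1 — Polytropic n=1.18: T₂ = T₁(V₁/V₂)^(n−1) = 622×(2.69)^0.18 = 743 K; P₂ = P₁(V₁/V₂)^n = 1170 kPa.
W = (P₁V₁−P₂V₂)/(n−1) = (363×54.7−1170×20.3)/0.18 = -21500 J.
ΔU = nCvΔT = 3.84×12.5×(743−622) = 5800 J.
Q = ΔU + W = -15700 J.
State after step 1: P = 1170 kPa, V = 20.3 L, T = 743 K.
Step 2 — Isobaric: P stays 1170 kPa; V/T = const ⇒ T₂ = 846 K, V₂ = 23.2 L.
W = PΔV = 1170×(23.2−20.3) kPa·L = 3280 J.
ΔU = nCvΔT = 3.84×12.5×(846−743) = 4930 J.
Q = ΔU + W = nCpΔT = 8210 J.
Net over both steps: W = -18200 J, Q = -7480 J, ΔU = 10700 J.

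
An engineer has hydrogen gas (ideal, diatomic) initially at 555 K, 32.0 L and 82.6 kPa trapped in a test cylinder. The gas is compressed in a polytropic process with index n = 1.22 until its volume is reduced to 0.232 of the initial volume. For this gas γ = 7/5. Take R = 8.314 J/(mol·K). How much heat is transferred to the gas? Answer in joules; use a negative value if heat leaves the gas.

-2050 J

n = P₁V₁/(RT₁) = 82.6×32.0/(8.314×555) = 0.573 mol.
Polytropic n=1.22: T₂ = T₁(V₁/V₂)^(n−1) = 555×(4.31)^0.22 = 765 K; P₂ = P₁(V₁/V₂)^n = 491 kPa.
W = (P₁V₁−P₂V₂)/(n−1) = (82.6×32.0−491×7.42)/0.22 = -4550 J.
ΔU = nCvΔT = 0.573×20.8×(765−555) = 2510 J.
Q = ΔU + W = -2050 J.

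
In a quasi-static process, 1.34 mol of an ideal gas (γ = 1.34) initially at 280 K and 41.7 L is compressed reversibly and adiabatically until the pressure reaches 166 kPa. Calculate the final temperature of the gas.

P₁ = nRT₁/V₁ = 1.34×8.314×280/41.7 = 74.8 kPa.
Adiabatic: T₂/T₁ = (P₂/P₁)^((γ−1)/γ) ⇒ T₂ = 280×(2.22)^0.254 = 343 K; V₂ = 23.0 L.

343 K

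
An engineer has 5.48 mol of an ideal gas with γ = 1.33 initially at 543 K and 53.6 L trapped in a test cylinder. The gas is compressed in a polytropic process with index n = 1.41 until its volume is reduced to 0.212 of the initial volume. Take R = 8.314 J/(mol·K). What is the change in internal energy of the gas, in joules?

P₁ = nRT₁/V₁ = 5.48×8.314×543/53.6 = 462 kPa.
Polytropic n=1.41: T₂ = T₁(V₁/V₂)^(n−1) = 543×(4.72)^0.41 = 1030 K; P₂ = P₁(V₁/V₂)^n = 4110 kPa.
For an ideal gas ΔU = nCvΔT with Cv = R/(γ−1) = 25.2 J/(mol·K).
ΔU = 5.48×25.2×(1030−543) = 66600 J.

66600 J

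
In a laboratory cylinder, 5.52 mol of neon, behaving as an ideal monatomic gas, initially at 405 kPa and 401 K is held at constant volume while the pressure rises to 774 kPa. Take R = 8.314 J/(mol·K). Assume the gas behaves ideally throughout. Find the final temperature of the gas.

V₁ = nRT₁/P₁ = 5.52×8.314×401/405 = 45.4 L.
Isochoric: V stays 45.4 L; P/T = const ⇒ T₂ = 766 K, P₂ = 774 kPa.

766 K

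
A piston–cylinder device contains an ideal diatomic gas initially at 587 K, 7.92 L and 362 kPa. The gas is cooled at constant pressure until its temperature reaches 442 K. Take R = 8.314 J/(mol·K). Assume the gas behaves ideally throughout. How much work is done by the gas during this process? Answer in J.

-708 J

n = P₁V₁/(RT₁) = 362×7.92/(8.314×587) = 0.587 mol.
Isobaric: P stays 362 kPa; V/T = const ⇒ T₂ = 442 K, V₂ = 5.96 L.
W = PΔV = 362×(5.96−7.92) kPa·L = -708 J.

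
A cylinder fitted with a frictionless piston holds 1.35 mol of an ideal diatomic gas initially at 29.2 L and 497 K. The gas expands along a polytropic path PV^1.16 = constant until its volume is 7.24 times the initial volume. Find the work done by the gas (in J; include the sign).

P₁ = nRT₁/V₁ = 1.35×8.314×497/29.2 = 191 kPa.
Polytropic n=1.16: T₂ = T₁(V₁/V₂)^(n−1) = 497×(0.138)^0.16 = 362 K; P₂ = P₁(V₁/V₂)^n = 19.2 kPa.
W = (P₁V₁−P₂V₂)/(n−1) = (191×29.2−19.2×211)/0.16 = 9460 J.

9460 J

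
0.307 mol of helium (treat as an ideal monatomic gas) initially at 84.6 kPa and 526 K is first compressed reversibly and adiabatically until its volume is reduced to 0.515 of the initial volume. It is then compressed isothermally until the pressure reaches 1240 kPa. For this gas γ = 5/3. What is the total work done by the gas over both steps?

-4420 J

V₁ = nRT₁/P₁ = 0.307×8.314×526/84.6 = 15.9 L.
Step 1 — Adiabatic: TV^(γ−1) = const ⇒ T₂ = 526×(1.94)^0.667 = 819 K; PV^γ = const ⇒ P₂ = 256 kPa.
ΔU = nCvΔT = 0.307×12.5×(819−526) = 1120 J.
Q = 0 for an adiabatic process, so W = −ΔU = -1120 J.
State after step 1: P = 256 kPa, V = 8.17 L, T = 819 K.
Step 2 — Isothermal: T stays 819 K; PV = const ⇒ V₂ = 1.69 L, P₂ = 1240 kPa.
ΔU = 0 (ideal gas, T constant).
W = nRT ln(V₂/V₁) = 0.307×8.314×819×ln(0.206) = -3300 J.
Q = ΔU + W = -3300 J.
Net over both steps: W = -4420 J, Q = -3300 J, ΔU = 1120 J.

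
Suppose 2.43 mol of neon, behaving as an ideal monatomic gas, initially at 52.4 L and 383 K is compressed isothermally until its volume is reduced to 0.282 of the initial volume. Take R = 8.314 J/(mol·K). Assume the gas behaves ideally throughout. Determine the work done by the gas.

P₁ = nRT₁/V₁ = 2.43×8.314×383/52.4 = 148 kPa.
Isothermal: T stays 383 K; PV = const ⇒ V₂ = 14.8 L, P₂ = 524 kPa.
W = nRT ln(V₂/V₁) = 2.43×8.314×383×ln(0.282) = -9790 J.

-9790 J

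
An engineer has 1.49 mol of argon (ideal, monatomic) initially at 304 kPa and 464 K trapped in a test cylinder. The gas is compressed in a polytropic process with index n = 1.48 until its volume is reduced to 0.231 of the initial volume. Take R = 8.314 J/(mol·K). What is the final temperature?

938 K

V₁ = nRT₁/P₁ = 1.49×8.314×464/304 = 18.9 L.
Polytropic n=1.48: T₂ = T₁(V₁/V₂)^(n−1) = 464×(4.33)^0.48 = 938 K; P₂ = P₁(V₁/V₂)^n = 2660 kPa.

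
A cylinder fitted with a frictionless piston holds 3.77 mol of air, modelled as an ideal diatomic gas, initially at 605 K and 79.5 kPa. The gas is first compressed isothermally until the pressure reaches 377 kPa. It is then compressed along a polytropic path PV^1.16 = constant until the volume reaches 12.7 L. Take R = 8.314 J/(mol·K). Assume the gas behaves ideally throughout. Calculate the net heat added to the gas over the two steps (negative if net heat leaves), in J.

V₁ = nRT₁/P₁ = 3.77×8.314×605/79.5 = 239 L.
Step 1 — Isothermal: T stays 605 K; PV = const ⇒ V₂ = 50.3 L, P₂ = 377 kPa.
ΔU = 0 (ideal gas, T constant).
W = nRT ln(V₂/V₁) = 3.77×8.314×605×ln(0.211) = -29500 J.
Q = ΔU + W = -29500 J.
State after step 1: P = 377 kPa, V = 50.3 L, T = 605 K.
Step 2 — Polytropic n=1.16: T₂ = T₁(V₁/V₂)^(n−1) = 605×(3.96)^0.16 = 754 K; P₂ = P₁(V₁/V₂)^n = 1860 kPa.
W = (P₁V₁−P₂V₂)/(n−1) = (377×50.3−1860×12.7)/0.16 = -29200 J.
ΔU = nCvΔT = 3.77×20.8×(754−605) = 11700 J.
Q = ΔU + W = -17500 J.
Net over both steps: W = -58700 J, Q = -47000 J, ΔU = 11700 J.

-47000 J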